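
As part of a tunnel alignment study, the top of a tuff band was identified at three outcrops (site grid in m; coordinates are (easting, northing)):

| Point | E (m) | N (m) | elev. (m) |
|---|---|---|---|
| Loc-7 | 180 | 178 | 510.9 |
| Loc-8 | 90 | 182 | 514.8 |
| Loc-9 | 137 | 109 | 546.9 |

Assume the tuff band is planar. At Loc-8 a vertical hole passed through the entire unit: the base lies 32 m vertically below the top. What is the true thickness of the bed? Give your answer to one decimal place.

28.8 m

Two edge vectors: Loc-7→Loc-8 = (-90, 4, 3.9), Loc-7→Loc-9 = (-43, -69, 36).
Normal n = (Loc-7→Loc-8) × (Loc-7→Loc-9) = (413.1, 3072.3, 6382).
So ∂z/∂E = −n_x/n_z = −0.06473 and ∂z/∂N = −n_y/n_z = −0.48140.
|∇z| = √(a²+b²) = 0.48573, so dip δ = arctan(0.48573) = 25.91°.
True thickness = vertical thickness × cos δ = 32 × cos 25.91° = 28.8 m.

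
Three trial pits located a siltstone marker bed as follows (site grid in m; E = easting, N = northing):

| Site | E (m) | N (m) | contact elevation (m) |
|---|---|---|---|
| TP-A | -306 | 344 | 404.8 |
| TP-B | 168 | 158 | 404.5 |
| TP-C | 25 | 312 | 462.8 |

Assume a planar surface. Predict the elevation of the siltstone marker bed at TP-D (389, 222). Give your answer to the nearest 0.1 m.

494.0 m

Two edge vectors: TP-A→TP-B = (474, -186, -0.3), TP-A→TP-C = (331, -32, 58).
Normal n = (TP-A→TP-B) × (TP-A→TP-C) = (-10797.6, -27591.3, 46398).
So ∂z/∂E = −n_x/n_z = 0.23272 and ∂z/∂N = −n_y/n_z = 0.59467.
Intercept c from TP-A: 404.8 + 71.21 − 204.57 = 271.45.
At (389, 222): z = 90.5 + 132.0 + 271.45 = 494.0 m.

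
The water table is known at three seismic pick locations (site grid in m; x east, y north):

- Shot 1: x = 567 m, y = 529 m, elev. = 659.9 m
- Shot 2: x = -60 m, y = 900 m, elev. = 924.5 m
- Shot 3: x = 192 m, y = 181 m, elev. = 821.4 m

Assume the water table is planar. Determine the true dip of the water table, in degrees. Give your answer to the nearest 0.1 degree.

Two edge vectors: Shot 1→Shot 2 = (-627, 371, 264.6), Shot 1→Shot 3 = (-375, -348, 161.5).
Normal n = (Shot 1→Shot 2) × (Shot 1→Shot 3) = (151997.3, 2035.5, 357321).
So ∂z/∂x = −n_x/n_z = −0.42538 and ∂z/∂y = −n_y/n_z = −0.00570.
Gradient magnitude |∇z| = √(a² + b²) = √(0.18095 + 0.00003) = 0.42542.
True dip = arctan(0.42542) = 23.0°, dipping toward E (azimuth ≈ 089°).

23.0°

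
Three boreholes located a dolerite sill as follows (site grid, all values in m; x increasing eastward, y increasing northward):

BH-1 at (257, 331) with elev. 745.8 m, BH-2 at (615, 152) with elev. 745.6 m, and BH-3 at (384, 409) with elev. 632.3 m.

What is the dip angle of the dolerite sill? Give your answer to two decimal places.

41.88°

Let the plane be z = a·x + b·y + c.
BH-2−BH-1: 358a − 179b = −0.2;  BH-3−BH-1: 127a + 78b = −113.5.
Solving gives a = −0.40137, b = −0.80162.
Gradient magnitude |∇z| = √(a² + b²) = √(0.16110 + 0.64259) = 0.89649.
True dip = arctan(0.89649) = 41.88°, dipping toward NNE (azimuth ≈ 027°).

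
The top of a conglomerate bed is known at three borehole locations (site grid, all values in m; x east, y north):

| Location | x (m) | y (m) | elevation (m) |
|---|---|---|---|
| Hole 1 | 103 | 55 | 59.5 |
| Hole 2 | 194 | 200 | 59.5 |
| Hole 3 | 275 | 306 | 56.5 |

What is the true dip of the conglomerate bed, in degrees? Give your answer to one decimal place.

Let the plane be z = a·x + b·y + c.
Hole 2−Hole 1: 91a + 145b = 0;  Hole 3−Hole 1: 172a + 251b = −3.
Solving gives a = −0.20724, b = 0.13006.
Gradient magnitude |∇z| = √(a² + b²) = √(0.04295 + 0.01692) = 0.24467.
True dip = arctan(0.24467) = 13.7°, dipping toward ESE (azimuth ≈ 122°).

13.7°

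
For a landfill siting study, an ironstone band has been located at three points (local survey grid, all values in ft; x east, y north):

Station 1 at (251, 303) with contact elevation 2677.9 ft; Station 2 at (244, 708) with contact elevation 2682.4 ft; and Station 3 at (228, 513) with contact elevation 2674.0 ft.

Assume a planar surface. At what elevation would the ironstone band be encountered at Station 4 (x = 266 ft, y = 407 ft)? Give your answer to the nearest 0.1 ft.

2684.5 ft

Let the plane be z = a·x + b·y + c.
Station 2−Station 1: −7a + 405b = 4.5;  Station 3−Station 1: −23a + 210b = −3.9.
Solving gives a = 0.32180, b = 0.01667.
Then c = 2677.9 − a·251 − b·303 = 2592.08.
At (266, 407): z = 85.6 + 6.8 + 2592.08 = 2684.5 ft.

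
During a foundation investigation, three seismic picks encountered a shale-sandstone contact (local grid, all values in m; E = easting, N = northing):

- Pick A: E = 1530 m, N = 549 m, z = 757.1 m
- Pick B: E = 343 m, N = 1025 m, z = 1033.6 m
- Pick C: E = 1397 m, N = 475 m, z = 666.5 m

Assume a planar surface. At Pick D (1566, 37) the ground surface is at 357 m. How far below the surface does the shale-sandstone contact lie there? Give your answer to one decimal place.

Let the plane be z = a·E + b·N + c.
Pick B−Pick A: −1187a + 476b = 276.5;  Pick C−Pick A: −133a − 74b = −90.6.
Solving gives a = 0.149952, b = 0.954817.
Then c = 757.1 − a·1530 − b·549 = 3.48.
At (1566, 37): z_contact = 234.82 + 35.33 + 3.48 = 273.63 m.
Depth below ground = 357 − 273.63 = 83.4 m.

83.4 m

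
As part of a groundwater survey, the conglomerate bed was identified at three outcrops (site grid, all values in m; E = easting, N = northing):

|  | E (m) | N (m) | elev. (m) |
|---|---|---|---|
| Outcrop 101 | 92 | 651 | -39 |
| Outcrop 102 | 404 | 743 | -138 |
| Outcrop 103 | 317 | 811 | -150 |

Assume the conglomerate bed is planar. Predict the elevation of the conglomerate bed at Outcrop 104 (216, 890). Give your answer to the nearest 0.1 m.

Two edge vectors: Outcrop 101→Outcrop 102 = (312, 92, -99), Outcrop 101→Outcrop 103 = (225, 160, -111).
Normal n = (Outcrop 101→Outcrop 102) × (Outcrop 101→Outcrop 103) = (5628, 12357, 29220).
So ∂z/∂E = −n_x/n_z = −0.19261 and ∂z/∂N = −n_y/n_z = −0.42290.
Intercept c from Outcrop 101: -39 + 17.72 + 275.30 = 254.02.
At (216, 890): z = −41.6 − 376.4 + 254.02 = -164.0 m.

-164.0 m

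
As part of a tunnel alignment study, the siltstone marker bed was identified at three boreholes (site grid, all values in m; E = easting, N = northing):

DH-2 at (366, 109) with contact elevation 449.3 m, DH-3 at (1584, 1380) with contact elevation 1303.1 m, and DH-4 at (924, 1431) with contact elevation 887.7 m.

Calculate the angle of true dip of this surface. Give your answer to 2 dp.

Let the plane be z = a·E + b·N + c.
DH-3−DH-2: 1218a + 1271b = 853.8;  DH-4−DH-2: 558a + 1322b = 438.4.
Solving gives a = 0.63433, b = 0.06388.
Gradient magnitude |∇z| = √(a² + b²) = √(0.40237 + 0.00408) = 0.63754.
True dip = arctan(0.63754) = 32.52°, dipping toward W (azimuth ≈ 264°).

32.52°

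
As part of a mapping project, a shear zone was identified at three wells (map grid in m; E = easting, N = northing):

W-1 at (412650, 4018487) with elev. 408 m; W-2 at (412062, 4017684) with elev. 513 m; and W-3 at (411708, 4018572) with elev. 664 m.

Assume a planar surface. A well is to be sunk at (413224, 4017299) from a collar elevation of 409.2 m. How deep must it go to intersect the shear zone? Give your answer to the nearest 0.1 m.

229.9 m

Let the plane be z = a·E + b·N + c.
W-2−W-1: −588a − 803b = 105;  W-3−W-1: −942a + 85b = 256.
Solving gives a = −0.265986364, b = 0.064009940.
Then c = 408 − a·412650 − b·4018487 = −147055.84.
At (413224, 4017299): z_contact = −109911.95 + 257147.07 − 147055.84 = 179.28 m.
Depth below ground = 409.2 − 179.28 = 229.9 m.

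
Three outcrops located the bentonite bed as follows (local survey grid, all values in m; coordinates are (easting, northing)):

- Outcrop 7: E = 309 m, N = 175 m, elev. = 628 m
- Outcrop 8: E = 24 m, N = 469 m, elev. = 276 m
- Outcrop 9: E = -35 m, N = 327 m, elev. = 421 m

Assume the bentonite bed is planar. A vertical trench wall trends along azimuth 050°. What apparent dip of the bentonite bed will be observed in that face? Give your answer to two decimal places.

Let the plane be z = a·E + b·N + c.
Outcrop 8−Outcrop 7: −285a + 294b = −352;  Outcrop 9−Outcrop 7: −344a + 152b = −207.
Solving gives a = 0.12720, b = −1.07398.
Unit vector along 050° is (sin 50°, cos 50°) = (0.7660, 0.6428).
Slope in that direction = a·(0.7660) + b·(0.6428) = −0.59290.
Apparent dip = arctan|0.59290| = 30.66° (true dip is 47.2°, so apparent ≤ true as expected).

30.66°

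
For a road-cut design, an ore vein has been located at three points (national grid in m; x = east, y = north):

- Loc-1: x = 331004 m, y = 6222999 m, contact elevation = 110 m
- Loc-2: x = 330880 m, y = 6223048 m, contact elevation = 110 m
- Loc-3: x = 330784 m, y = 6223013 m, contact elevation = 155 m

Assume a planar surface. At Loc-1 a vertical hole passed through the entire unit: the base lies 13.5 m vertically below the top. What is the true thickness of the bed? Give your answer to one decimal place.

11.2 m

Let the plane be z = a·x + b·y + c.
Loc-2−Loc-1: −124a + 49b = 0;  Loc-3−Loc-1: −220a + 14b = 45.
Solving gives a = −0.24381, b = −0.61698.
|∇z| = √(a²+b²) = 0.66341, so dip δ = arctan(0.66341) = 33.56°.
True thickness = vertical thickness × cos δ = 13.5 × cos 33.56° = 11.2 m.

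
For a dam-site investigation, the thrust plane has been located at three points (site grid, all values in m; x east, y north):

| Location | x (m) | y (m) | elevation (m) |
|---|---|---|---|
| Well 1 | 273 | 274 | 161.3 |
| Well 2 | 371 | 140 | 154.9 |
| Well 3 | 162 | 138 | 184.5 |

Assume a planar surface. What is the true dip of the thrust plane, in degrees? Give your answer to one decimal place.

8.6°

Two edge vectors: Well 1→Well 2 = (98, -134, -6.4), Well 1→Well 3 = (-111, -136, 23.2).
Normal n = (Well 1→Well 2) × (Well 1→Well 3) = (-3979.2, -1563.2, -28202).
So ∂z/∂x = −n_x/n_z = −0.14110 and ∂z/∂y = −n_y/n_z = −0.05543.
Gradient magnitude |∇z| = √(a² + b²) = √(0.01991 + 0.00307) = 0.15159.
True dip = arctan(0.15159) = 8.6°, dipping toward ENE (azimuth ≈ 069°).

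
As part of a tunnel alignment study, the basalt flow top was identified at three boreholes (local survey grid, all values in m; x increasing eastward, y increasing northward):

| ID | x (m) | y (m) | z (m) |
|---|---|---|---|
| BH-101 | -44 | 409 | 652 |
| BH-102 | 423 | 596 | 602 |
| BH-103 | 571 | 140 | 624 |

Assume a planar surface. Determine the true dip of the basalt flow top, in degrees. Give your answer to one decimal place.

Let the plane be z = a·x + b·y + c.
BH-102−BH-101: 467a + 187b = −50;  BH-103−BH-101: 615a − 269b = −28.
Solving gives a = −0.07766, b = −0.07345.
Gradient magnitude |∇z| = √(a² + b²) = √(0.00603 + 0.00539) = 0.10689.
True dip = arctan(0.10689) = 6.1°, dipping toward NE (azimuth ≈ 047°).

6.1°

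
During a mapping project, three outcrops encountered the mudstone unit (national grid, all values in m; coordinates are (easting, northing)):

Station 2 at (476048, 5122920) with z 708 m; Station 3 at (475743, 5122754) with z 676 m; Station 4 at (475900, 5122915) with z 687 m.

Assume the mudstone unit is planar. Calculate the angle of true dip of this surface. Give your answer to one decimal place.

Let the plane be z = a·E + b·N + c.
Station 3−Station 2: −305a − 166b = −32;  Station 4−Station 2: −148a − 5b = −21.
Solving gives a = 0.14434, b = −0.07243.
Gradient magnitude |∇z| = √(a² + b²) = √(0.02083 + 0.00525) = 0.16149.
True dip = arctan(0.16149) = 9.2°, dipping toward WNW (azimuth ≈ 297°).

9.2°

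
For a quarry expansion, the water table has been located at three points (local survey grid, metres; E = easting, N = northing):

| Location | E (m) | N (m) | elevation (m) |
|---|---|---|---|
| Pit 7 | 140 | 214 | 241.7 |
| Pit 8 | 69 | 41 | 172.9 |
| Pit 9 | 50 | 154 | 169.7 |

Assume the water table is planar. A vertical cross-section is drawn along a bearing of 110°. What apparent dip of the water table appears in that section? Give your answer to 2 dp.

33.40°

Let the plane be z = a·E + b·N + c.
Pit 8−Pit 7: −71a − 173b = −68.8;  Pit 9−Pit 7: −90a − 60b = −72.
Solving gives a = 0.73634, b = 0.09549.
Unit vector along 110° is (sin 110°, cos 110°) = (0.9397, -0.3420).
Slope in that direction = a·(0.9397) + b·(-0.3420) = 0.65927.
Apparent dip = arctan|0.65927| = 33.40° (true dip is 36.6°, so apparent ≤ true as expected).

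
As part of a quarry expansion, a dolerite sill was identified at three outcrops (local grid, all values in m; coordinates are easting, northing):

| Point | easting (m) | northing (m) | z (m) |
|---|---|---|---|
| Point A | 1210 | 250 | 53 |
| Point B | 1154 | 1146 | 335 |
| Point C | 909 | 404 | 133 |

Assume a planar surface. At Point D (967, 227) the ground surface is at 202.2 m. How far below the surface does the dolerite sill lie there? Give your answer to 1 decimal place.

130.0 m

Let the plane be z = a·easting + b·northing + c.
Point B−Point A: −56a + 896b = 282;  Point C−Point A: −301a + 154b = 80.
Solving gives a = −0.108215, b = 0.307969.
Then c = 53 − a·1210 − b·250 = 106.95.
At (967, 227): z_contact = −104.64 + 69.91 + 106.95 = 72.21 m.
Depth below ground = 202.2 − 72.21 = 130.0 m.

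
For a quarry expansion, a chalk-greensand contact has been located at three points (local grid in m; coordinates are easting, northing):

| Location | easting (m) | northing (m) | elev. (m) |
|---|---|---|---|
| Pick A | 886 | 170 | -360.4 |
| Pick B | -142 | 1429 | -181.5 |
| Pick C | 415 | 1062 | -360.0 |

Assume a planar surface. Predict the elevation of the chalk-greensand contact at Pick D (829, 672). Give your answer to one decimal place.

-462.3 m

Let the plane be z = a·easting + b·northing + c.
Pick B−Pick A: −1028a + 1259b = 178.9;  Pick C−Pick A: −471a + 892b = 0.4.
Solving gives a = −0.490993, b = −0.258809.
Then c = -360.4 − a·886 − b·170 = 118.62.
At (829, 672): z = −407.0 − 173.9 + 118.62 = -462.3 m.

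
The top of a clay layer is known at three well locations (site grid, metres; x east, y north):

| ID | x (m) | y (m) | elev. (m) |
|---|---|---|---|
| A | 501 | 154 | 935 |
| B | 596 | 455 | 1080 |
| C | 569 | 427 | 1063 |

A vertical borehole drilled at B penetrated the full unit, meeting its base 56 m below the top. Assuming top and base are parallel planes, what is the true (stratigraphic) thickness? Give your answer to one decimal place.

Let the plane be z = a·x + b·y + c.
B−A: 95a + 301b = 145;  C−A: 68a + 273b = 128.
Solving gives a = 0.19334, b = 0.42071.
|∇z| = √(a²+b²) = 0.46301, so dip δ = arctan(0.46301) = 24.84°.
True thickness = vertical thickness × cos δ = 56 × cos 24.84° = 50.8 m.

50.8 m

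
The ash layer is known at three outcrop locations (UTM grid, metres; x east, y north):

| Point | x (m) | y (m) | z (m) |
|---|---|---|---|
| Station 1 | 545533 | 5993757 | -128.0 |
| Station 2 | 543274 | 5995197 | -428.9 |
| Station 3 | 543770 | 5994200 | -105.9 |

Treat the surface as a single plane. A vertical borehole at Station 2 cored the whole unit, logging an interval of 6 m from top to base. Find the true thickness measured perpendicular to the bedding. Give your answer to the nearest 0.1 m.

5.6 m

Two edge vectors: Station 1→Station 2 = (-2259, 1440, -300.9), Station 1→Station 3 = (-1763, 443, 22.1).
Normal n = (Station 1→Station 2) × (Station 1→Station 3) = (165122.7, 580410.6, 1537983).
So ∂z/∂x = −n_x/n_z = −0.10736 and ∂z/∂y = −n_y/n_z = −0.37738.
|∇z| = √(a²+b²) = 0.39236, so dip δ = arctan(0.39236) = 21.42°.
True thickness = vertical thickness × cos δ = 6 × cos 21.42° = 5.6 m.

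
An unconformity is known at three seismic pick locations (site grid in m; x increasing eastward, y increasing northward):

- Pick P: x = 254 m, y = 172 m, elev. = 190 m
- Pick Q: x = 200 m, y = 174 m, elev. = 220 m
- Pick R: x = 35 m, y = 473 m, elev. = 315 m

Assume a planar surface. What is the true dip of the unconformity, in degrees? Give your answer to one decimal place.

29.0°

Two edge vectors: Pick P→Pick Q = (-54, 2, 30), Pick P→Pick R = (-219, 301, 125).
Normal n = (Pick P→Pick Q) × (Pick P→Pick R) = (-8780, 180, -15816).
So ∂z/∂x = −n_x/n_z = −0.55513 and ∂z/∂y = −n_y/n_z = 0.01138.
Gradient magnitude |∇z| = √(a² + b²) = √(0.30817 + 0.00013) = 0.55525.
True dip = arctan(0.55525) = 29.0°, dipping toward E (azimuth ≈ 091°).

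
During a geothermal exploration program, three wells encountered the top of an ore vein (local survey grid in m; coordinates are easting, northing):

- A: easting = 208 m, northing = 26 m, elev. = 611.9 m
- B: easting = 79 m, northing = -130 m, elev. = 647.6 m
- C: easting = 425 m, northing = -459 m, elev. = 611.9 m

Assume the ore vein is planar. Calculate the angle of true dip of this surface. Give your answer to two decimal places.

Let the plane be z = a·easting + b·northing + c.
B−A: −129a − 156b = 35.7;  C−A: 217a − 485b = 0.
Solving gives a = −0.17958, b = −0.08035.
Gradient magnitude |∇z| = √(a² + b²) = √(0.03225 + 0.00646) = 0.19673.
True dip = arctan(0.19673) = 11.13°, dipping toward ENE (azimuth ≈ 066°).

11.13°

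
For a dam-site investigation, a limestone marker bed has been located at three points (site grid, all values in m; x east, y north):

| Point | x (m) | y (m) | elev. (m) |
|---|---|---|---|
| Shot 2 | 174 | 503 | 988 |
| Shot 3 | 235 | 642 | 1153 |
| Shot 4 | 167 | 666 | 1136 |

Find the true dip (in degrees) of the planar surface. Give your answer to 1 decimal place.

Two edge vectors: Shot 2→Shot 3 = (61, 139, 165), Shot 2→Shot 4 = (-7, 163, 148).
Normal n = (Shot 2→Shot 3) × (Shot 2→Shot 4) = (-6323, -10183, 10916).
So ∂z/∂x = −n_x/n_z = 0.57924 and ∂z/∂y = −n_y/n_z = 0.93285.
Gradient magnitude |∇z| = √(a² + b²) = √(0.33552 + 0.87021) = 1.09806.
True dip = arctan(1.09806) = 47.7°, dipping toward SSW (azimuth ≈ 212°).

47.7°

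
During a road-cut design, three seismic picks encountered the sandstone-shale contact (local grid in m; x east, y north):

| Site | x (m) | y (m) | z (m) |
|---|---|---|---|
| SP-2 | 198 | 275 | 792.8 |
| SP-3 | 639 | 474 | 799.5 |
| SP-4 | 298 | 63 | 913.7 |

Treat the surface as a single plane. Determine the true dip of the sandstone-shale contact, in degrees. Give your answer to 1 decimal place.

27.3°

Let the plane be z = a·x + b·y + c.
SP-3−SP-2: 441a + 199b = 6.7;  SP-4−SP-2: 100a − 212b = 120.9.
Solving gives a = 0.22470, b = −0.46429.
Gradient magnitude |∇z| = √(a² + b²) = √(0.05049 + 0.21557) = 0.51581.
True dip = arctan(0.51581) = 27.3°, dipping toward NNW (azimuth ≈ 334°).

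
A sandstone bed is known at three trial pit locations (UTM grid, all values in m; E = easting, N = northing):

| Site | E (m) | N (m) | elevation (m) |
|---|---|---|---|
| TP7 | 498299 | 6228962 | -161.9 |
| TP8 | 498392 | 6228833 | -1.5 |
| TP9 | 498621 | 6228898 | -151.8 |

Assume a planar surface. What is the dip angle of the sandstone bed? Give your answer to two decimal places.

Two edge vectors: TP7→TP8 = (93, -129, 160.4), TP7→TP9 = (322, -64, 10.1).
Normal n = (TP7→TP8) × (TP7→TP9) = (8962.7, 50709.5, 35586).
So ∂z/∂E = −n_x/n_z = −0.25186 and ∂z/∂N = −n_y/n_z = −1.42498.
Gradient magnitude |∇z| = √(a² + b²) = √(0.06343 + 2.03058) = 1.44707.
True dip = arctan(1.44707) = 55.35°, dipping toward N (azimuth ≈ 010°).

55.35°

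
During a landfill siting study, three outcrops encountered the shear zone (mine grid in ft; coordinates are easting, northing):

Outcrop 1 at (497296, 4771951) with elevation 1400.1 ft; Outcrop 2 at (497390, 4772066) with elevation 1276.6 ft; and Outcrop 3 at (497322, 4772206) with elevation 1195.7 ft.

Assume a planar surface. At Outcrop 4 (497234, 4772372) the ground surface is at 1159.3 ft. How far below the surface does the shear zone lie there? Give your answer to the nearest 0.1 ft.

56.7 ft

Let the plane be z = a·easting + b·northing + c.
Outcrop 2−Outcrop 1: 94a + 115b = −123.5;  Outcrop 3−Outcrop 1: 26a + 255b = −204.4.
Solving gives a = −0.380672069, b = −0.762755005.
Then c = 1400.1 − a·497296 − b·4771951 = 3830536.30.
At (497234, 4772372): z_contact = −189283.10 − 3640150.63 + 3830536.30 = 1102.58 ft.
Depth below ground = 1159.3 − 1102.58 = 56.7 ft.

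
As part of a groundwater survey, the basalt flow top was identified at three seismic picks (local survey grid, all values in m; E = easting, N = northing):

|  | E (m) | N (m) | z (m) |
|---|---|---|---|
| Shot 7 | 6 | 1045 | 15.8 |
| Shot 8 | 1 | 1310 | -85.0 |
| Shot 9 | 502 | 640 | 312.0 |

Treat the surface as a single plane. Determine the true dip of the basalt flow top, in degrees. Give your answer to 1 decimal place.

25.4°

Let the plane be z = a·E + b·N + c.
Shot 8−Shot 7: −5a + 265b = −100.8;  Shot 9−Shot 7: 496a − 405b = 296.2.
Solving gives a = 0.29107, b = −0.37489.
Gradient magnitude |∇z| = √(a² + b²) = √(0.08472 + 0.14054) = 0.47462.
True dip = arctan(0.47462) = 25.4°, dipping toward NW (azimuth ≈ 322°).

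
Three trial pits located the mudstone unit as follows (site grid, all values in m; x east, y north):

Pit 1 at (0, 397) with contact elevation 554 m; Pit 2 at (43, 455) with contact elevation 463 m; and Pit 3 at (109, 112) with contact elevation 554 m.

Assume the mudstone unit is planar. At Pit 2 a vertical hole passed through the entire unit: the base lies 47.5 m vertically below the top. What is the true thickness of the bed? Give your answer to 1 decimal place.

26.4 m

Two edge vectors: Pit 1→Pit 2 = (43, 58, -91), Pit 1→Pit 3 = (109, -285, 0).
Normal n = (Pit 1→Pit 2) × (Pit 1→Pit 3) = (-25935, -9919, -18577).
So ∂z/∂x = −n_x/n_z = −1.39608 and ∂z/∂y = −n_y/n_z = −0.53394.
|∇z| = √(a²+b²) = 1.49470, so dip δ = arctan(1.49470) = 56.22°.
True thickness = vertical thickness × cos δ = 47.5 × cos 56.22° = 26.4 m.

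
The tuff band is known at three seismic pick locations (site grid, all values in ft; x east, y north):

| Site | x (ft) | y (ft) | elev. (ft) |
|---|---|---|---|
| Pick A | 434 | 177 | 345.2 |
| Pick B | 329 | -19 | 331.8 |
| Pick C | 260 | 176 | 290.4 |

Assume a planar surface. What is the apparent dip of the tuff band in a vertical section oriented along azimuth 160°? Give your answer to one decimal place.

Two edge vectors: Pick A→Pick B = (-105, -196, -13.4), Pick A→Pick C = (-174, -1, -54.8).
Normal n = (Pick A→Pick B) × (Pick A→Pick C) = (10727.4, -3422.4, -33999).
So ∂z/∂x = −n_x/n_z = 0.31552 and ∂z/∂y = −n_y/n_z = −0.10066.
Unit vector along 160° is (sin 160°, cos 160°) = (0.3420, -0.9397).
Slope in that direction = a·(0.3420) + b·(-0.9397) = 0.20251.
Apparent dip = arctan|0.20251| = 11.4° (true dip is 18.3°, so apparent ≤ true as expected).

11.4°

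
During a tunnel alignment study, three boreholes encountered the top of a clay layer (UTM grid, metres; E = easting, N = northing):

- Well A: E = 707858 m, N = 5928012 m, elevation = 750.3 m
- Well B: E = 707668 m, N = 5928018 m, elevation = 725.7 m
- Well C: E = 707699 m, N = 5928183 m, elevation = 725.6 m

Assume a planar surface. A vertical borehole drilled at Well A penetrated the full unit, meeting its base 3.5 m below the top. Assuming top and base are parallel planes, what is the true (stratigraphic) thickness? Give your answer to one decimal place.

3.5 m

Two edge vectors: Well A→Well B = (-190, 6, -24.6), Well A→Well C = (-159, 171, -24.7).
Normal n = (Well A→Well B) × (Well A→Well C) = (4058.4, -781.6, -31536).
So ∂z/∂E = −n_x/n_z = 0.12869 and ∂z/∂N = −n_y/n_z = −0.02478.
|∇z| = √(a²+b²) = 0.13106, so dip δ = arctan(0.13106) = 7.47°.
True thickness = vertical thickness × cos δ = 3.5 × cos 7.47° = 3.5 m.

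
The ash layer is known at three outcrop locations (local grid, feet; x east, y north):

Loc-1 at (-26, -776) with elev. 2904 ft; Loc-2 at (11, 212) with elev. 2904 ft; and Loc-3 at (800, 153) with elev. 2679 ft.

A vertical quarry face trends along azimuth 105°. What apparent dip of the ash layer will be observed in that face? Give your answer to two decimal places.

Let the plane be z = a·x + b·y + c.
Loc-2−Loc-1: 37a + 988b = 0;  Loc-3−Loc-1: 826a + 929b = −225.
Solving gives a = −0.28437, b = 0.01065.
Unit vector along 105° is (sin 105°, cos 105°) = (0.9659, -0.2588).
Slope in that direction = a·(0.9659) + b·(-0.2588) = −0.27744.
Apparent dip = arctan|0.27744| = 15.51° (true dip is 15.9°, so apparent ≤ true as expected).

15.51°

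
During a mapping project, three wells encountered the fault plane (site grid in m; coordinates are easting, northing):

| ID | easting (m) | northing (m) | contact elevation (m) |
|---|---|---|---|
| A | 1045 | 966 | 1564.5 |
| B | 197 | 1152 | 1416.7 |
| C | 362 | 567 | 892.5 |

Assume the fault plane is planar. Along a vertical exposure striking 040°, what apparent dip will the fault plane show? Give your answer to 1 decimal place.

45.7°

Let the plane be z = a·easting + b·northing + c.
B−A: −848a + 186b = −147.8;  C−A: −683a − 399b = −672.
Solving gives a = 0.39529, b = 1.00756.
Unit vector along 040° is (sin 40°, cos 40°) = (0.6428, 0.7660).
Slope in that direction = a·(0.6428) + b·(0.7660) = 1.02592.
Apparent dip = arctan|1.02592| = 45.7° (true dip is 47.3°, so apparent ≤ true as expected).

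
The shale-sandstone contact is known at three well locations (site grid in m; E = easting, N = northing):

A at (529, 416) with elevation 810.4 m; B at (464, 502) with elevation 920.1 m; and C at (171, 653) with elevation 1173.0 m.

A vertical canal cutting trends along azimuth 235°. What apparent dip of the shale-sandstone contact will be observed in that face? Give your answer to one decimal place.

Two edge vectors: A→B = (-65, 86, 109.7), A→C = (-358, 237, 362.6).
Normal n = (A→B) × (A→C) = (5184.7, -15703.6, 15383).
So ∂z/∂E = −n_x/n_z = −0.33704 and ∂z/∂N = −n_y/n_z = 1.02084.
Unit vector along 235° is (sin 235°, cos 235°) = (-0.8192, -0.5736).
Slope in that direction = a·(-0.8192) + b·(-0.5736) = −0.30944.
Apparent dip = arctan|0.30944| = 17.2° (true dip is 47.1°, so apparent ≤ true as expected).

17.2°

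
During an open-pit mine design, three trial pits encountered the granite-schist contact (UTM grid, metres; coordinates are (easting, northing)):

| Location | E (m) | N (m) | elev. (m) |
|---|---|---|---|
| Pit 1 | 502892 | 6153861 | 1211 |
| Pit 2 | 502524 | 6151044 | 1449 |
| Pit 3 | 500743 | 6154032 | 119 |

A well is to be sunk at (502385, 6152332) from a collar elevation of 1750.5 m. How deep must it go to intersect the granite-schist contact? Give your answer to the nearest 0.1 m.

Two edge vectors: Pit 1→Pit 2 = (-368, -2817, 238), Pit 1→Pit 3 = (-2149, 171, -1092).
Normal n = (Pit 1→Pit 2) × (Pit 1→Pit 3) = (3035466, -913318, -6116661).
So ∂z/∂E = −n_x/n_z = 0.496261931 and ∂z/∂N = −n_y/n_z = −0.149316433.
Intercept c from Pit 1: 1211 − 249566.16 + 918872.57 = 670517.42.
At (502385, 6152332): z_contact = 249314.55 − 918644.27 + 670517.42 = 1187.70 m.
Depth below ground = 1750.5 − 1187.70 = 562.8 m.

562.8 m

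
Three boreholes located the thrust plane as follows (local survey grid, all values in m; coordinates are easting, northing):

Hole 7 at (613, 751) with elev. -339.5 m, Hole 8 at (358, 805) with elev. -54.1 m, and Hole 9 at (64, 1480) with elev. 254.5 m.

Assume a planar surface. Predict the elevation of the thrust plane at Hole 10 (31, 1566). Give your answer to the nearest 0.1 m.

Let the plane be z = a·easting + b·northing + c.
Hole 8−Hole 7: −255a + 54b = 285.4;  Hole 9−Hole 7: −549a + 729b = 594.
Solving gives a = −1.126283, b = −0.033374.
Then c = -339.5 − a·613 − b·751 = 375.98.
At (31, 1566): z = −34.9 − 52.3 + 375.98 = 288.8 m.

288.8 m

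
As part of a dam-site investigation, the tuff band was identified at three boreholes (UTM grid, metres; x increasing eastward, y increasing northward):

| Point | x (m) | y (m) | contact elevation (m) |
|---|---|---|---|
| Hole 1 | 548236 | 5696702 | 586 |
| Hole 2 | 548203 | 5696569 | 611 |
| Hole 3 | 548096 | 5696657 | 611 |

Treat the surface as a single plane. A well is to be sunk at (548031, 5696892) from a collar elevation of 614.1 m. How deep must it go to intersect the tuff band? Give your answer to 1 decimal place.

31.4 m

Let the plane be z = a·x + b·y + c.
Hole 2−Hole 1: −33a − 133b = 25;  Hole 3−Hole 1: −140a − 45b = 25.
Solving gives a = −0.128392180, b = −0.156113219.
Then c = 586 − a·548236 − b·5696702 = 960305.70.
At (548031, 5696892): z_contact = −70362.89 − 889360.15 + 960305.70 = 582.66 m.
Depth below ground = 614.1 − 582.66 = 31.4 m.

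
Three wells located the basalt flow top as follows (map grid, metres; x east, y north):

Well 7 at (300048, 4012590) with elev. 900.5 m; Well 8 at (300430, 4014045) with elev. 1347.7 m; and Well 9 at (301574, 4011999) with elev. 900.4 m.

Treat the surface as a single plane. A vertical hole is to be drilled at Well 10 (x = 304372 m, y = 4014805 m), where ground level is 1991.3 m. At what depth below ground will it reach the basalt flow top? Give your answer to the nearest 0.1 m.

Let the plane be z = a·x + b·y + c.
Well 8−Well 7: 382a + 1455b = 447.2;  Well 9−Well 7: 1526a − 591b = −0.1.
Solving gives a = 0.107988457, b = 0.279002343.
Then c = 900.5 − a·300048 − b·4012590 = −1151023.23.
At (304372, 4014805): z_contact = 32868.66 + 1120140.00 − 1151023.23 = 1985.43 m.
Depth below ground = 1991.3 − 1985.43 = 5.9 m.

5.9 m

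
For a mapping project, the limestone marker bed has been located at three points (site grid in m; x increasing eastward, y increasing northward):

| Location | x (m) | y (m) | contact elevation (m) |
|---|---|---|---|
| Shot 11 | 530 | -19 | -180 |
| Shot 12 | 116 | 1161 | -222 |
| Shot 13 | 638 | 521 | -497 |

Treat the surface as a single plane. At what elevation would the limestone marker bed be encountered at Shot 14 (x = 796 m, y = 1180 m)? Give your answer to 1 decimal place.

Two edge vectors: Shot 11→Shot 12 = (-414, 1180, -42), Shot 11→Shot 13 = (108, 540, -317).
Normal n = (Shot 11→Shot 12) × (Shot 11→Shot 13) = (-351380, -135774, -351000).
So ∂z/∂x = −n_x/n_z = −1.001083 and ∂z/∂y = −n_y/n_z = −0.386821.
Intercept c from Shot 11: -180 + 530.57 − 7.35 = 343.22.
At (796, 1180): z = −796.9 − 456.4 + 343.22 = -910.1 m.

-910.1 m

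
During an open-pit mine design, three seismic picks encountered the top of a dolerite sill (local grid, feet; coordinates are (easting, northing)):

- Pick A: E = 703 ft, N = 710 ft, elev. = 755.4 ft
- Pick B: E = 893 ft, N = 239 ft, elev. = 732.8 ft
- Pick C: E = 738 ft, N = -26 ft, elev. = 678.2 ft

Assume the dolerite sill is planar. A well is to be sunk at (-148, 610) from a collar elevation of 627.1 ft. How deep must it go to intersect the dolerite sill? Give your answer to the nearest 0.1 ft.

Two edge vectors: Pick A→Pick B = (190, -471, -22.6), Pick A→Pick C = (35, -736, -77.2).
Normal n = (Pick A→Pick B) × (Pick A→Pick C) = (19727.6, 13877, -123355).
So ∂z/∂E = −n_x/n_z = 0.15993 and ∂z/∂N = −n_y/n_z = 0.11250.
Intercept c from Pick A: 755.4 − 112.43 − 79.87 = 563.10.
At (-148, 610): z_contact = −23.67 + 68.62 + 563.10 = 608.05 ft.
Depth below ground = 627.1 − 608.05 = 19.0 ft.

19.0 ft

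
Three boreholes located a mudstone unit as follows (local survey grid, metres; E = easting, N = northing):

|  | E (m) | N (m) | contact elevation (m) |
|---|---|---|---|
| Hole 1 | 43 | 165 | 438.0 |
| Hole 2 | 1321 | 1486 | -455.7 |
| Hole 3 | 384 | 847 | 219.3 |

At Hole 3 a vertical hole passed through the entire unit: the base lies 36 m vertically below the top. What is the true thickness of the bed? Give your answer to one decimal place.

28.6 m

Two edge vectors: Hole 1→Hole 2 = (1278, 1321, -893.7), Hole 1→Hole 3 = (341, 682, -218.7).
Normal n = (Hole 1→Hole 2) × (Hole 1→Hole 3) = (320600.7, -25253.1, 421135).
So ∂z/∂E = −n_x/n_z = −0.76128 and ∂z/∂N = −n_y/n_z = 0.05996.
|∇z| = √(a²+b²) = 0.76364, so dip δ = arctan(0.76364) = 37.37°.
True thickness = vertical thickness × cos δ = 36 × cos 37.37° = 28.6 m.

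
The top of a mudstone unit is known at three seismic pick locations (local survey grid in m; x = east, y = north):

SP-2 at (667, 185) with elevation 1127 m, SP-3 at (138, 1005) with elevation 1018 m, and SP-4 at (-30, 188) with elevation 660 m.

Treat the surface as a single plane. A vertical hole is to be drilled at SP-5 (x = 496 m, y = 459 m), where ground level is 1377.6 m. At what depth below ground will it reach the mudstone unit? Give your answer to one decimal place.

283.2 m

Two edge vectors: SP-2→SP-3 = (-529, 820, -109), SP-2→SP-4 = (-697, 3, -467).
Normal n = (SP-2→SP-3) × (SP-2→SP-4) = (-382613, -171070, 569953).
So ∂z/∂x = −n_x/n_z = 0.671306 and ∂z/∂y = −n_y/n_z = 0.300148.
Intercept c from SP-2: 1127 − 447.76 − 55.53 = 623.71.
At (496, 459): z_contact = 332.97 + 137.77 + 623.71 = 1094.45 m.
Depth below ground = 1377.6 − 1094.45 = 283.2 m.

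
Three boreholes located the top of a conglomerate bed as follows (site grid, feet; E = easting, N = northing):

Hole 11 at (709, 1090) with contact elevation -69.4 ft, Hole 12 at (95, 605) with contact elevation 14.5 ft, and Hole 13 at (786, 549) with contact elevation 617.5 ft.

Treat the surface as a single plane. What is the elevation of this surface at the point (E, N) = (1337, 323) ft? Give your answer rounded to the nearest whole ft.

Let the plane be z = a·E + b·N + c.
Hole 12−Hole 11: −614a − 485b = 83.9;  Hole 13−Hole 11: 77a − 541b = 686.9.
Solving gives a = 0.77873, b = −1.15885.
Then c = -69.4 − a·709 − b·1090 = 641.62.
At (1337, 323): z = 1041.2 − 374.3 + 641.62 = 1308.5 ft.

1308 ft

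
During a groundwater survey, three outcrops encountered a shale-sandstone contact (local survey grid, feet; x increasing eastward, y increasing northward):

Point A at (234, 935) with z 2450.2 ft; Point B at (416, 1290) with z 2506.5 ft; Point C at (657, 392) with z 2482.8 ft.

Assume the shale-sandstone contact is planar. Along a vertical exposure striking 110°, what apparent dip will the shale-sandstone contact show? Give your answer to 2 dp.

Let the plane be z = a·x + b·y + c.
Point B−Point A: 182a + 355b = 56.3;  Point C−Point A: 423a − 543b = 32.6.
Solving gives a = 0.16926, b = 0.07182.
Unit vector along 110° is (sin 110°, cos 110°) = (0.9397, -0.3420).
Slope in that direction = a·(0.9397) + b·(-0.3420) = 0.13449.
Apparent dip = arctan|0.13449| = 7.66° (true dip is 10.4°, so apparent ≤ true as expected).

7.66°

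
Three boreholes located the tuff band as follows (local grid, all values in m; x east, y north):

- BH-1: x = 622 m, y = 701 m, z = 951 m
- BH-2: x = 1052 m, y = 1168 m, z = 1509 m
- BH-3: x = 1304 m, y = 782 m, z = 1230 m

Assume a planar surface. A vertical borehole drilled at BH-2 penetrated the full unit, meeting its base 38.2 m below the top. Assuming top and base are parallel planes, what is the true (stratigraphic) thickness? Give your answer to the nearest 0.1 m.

Let the plane be z = a·x + b·y + c.
BH-2−BH-1: 430a + 467b = 558;  BH-3−BH-1: 682a + 81b = 279.
Solving gives a = 0.29999, b = 0.91864.
|∇z| = √(a²+b²) = 0.96638, so dip δ = arctan(0.96638) = 44.02°.
True thickness = vertical thickness × cos δ = 38.2 × cos 44.02° = 27.5 m.

27.5 m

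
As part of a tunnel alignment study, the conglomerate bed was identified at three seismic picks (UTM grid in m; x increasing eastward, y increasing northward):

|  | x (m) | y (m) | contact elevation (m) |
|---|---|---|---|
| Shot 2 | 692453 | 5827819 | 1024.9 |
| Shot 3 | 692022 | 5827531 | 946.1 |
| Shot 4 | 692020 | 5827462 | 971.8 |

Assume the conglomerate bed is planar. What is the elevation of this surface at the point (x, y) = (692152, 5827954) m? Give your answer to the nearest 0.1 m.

Let the plane be z = a·x + b·y + c.
Shot 3−Shot 2: −431a − 288b = −78.8;  Shot 4−Shot 2: −433a − 357b = −53.1.
Solving gives a = 0.440242773, b = −0.385224428.
Then c = 1024.9 − a·692453 − b·5827819 = 1941195.71.
At (692152, 5827954): z = 304714.9 − 2245070.2 + 1941195.71 = 840.4 m.

840.4 m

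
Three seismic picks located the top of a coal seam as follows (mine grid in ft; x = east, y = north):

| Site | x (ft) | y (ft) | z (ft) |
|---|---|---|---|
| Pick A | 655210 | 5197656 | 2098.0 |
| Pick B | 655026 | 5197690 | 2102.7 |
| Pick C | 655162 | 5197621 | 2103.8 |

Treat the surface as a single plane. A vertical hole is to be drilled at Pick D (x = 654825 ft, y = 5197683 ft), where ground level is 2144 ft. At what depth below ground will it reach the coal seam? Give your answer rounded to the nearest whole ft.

32 ft

Let the plane be z = a·x + b·y + c.
Pick B−Pick A: −184a + 34b = 4.7;  Pick C−Pick A: −48a − 35b = 5.8.
Solving gives a = −0.04480922, b = −0.10426165.
Then c = 2098 − a·655210 − b·5197656 = 573373.61.
At (654825, 5197683): z_contact = −29342.2 − 541919.0 + 573373.61 = 2112.4 ft.
Depth below ground = 2144 − 2112.4 = 32 ft.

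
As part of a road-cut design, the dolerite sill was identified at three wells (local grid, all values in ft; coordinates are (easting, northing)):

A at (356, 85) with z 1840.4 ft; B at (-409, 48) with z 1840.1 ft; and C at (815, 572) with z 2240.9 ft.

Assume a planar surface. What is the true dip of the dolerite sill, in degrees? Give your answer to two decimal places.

40.77°

Let the plane be z = a·E + b·N + c.
B−A: −765a − 37b = −0.3;  C−A: 459a + 487b = 400.5.
Solving gives a = −0.04126, b = 0.86127.
Gradient magnitude |∇z| = √(a² + b²) = √(0.00170 + 0.74179) = 0.86226.
True dip = arctan(0.86226) = 40.77°, dipping toward S (azimuth ≈ 177°).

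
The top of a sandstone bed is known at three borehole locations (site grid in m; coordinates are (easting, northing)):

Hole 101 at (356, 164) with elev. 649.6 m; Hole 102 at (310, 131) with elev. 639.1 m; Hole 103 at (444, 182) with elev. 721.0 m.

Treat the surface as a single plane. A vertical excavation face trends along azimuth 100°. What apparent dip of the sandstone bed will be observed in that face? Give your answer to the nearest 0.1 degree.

50.8°

Let the plane be z = a·E + b·N + c.
Hole 102−Hole 101: −46a − 33b = −10.5;  Hole 103−Hole 101: 88a + 18b = 71.4.
Solving gives a = 1.04393, b = −1.13699.
Unit vector along 100° is (sin 100°, cos 100°) = (0.9848, -0.1736).
Slope in that direction = a·(0.9848) + b·(-0.1736) = 1.22551.
Apparent dip = arctan|1.22551| = 50.8° (true dip is 57.1°, so apparent ≤ true as expected).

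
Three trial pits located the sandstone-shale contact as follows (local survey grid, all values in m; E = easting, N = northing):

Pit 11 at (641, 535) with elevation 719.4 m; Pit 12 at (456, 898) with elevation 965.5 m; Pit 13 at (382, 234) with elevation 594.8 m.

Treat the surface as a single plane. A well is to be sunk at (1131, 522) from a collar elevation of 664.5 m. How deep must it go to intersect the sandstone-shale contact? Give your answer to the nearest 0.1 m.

Two edge vectors: Pit 11→Pit 12 = (-185, 363, 246.1), Pit 11→Pit 13 = (-259, -301, -124.6).
Normal n = (Pit 11→Pit 12) × (Pit 11→Pit 13) = (28846.3, -86790.9, 149702).
So ∂z/∂E = −n_x/n_z = −0.192691 and ∂z/∂N = −n_y/n_z = 0.579758.
Intercept c from Pit 11: 719.4 + 123.52 − 310.17 = 532.74.
At (1131, 522): z_contact = −217.93 + 302.63 + 532.74 = 617.44 m.
Depth below ground = 664.5 − 617.44 = 47.1 m.

47.1 m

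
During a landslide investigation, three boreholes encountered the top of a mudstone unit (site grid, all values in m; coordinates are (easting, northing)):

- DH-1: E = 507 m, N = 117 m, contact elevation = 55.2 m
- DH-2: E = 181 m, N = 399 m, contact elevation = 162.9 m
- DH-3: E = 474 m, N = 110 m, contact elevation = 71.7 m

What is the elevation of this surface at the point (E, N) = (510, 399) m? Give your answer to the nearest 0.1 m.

Two edge vectors: DH-1→DH-2 = (-326, 282, 107.7), DH-1→DH-3 = (-33, -7, 16.5).
Normal n = (DH-1→DH-2) × (DH-1→DH-3) = (5406.9, 1824.9, 11588).
So ∂z/∂E = −n_x/n_z = −0.46659 and ∂z/∂N = −n_y/n_z = −0.15748.
Intercept c from DH-1: 55.2 + 236.56 + 18.43 = 310.19.
At (510, 399): z = −238.0 − 62.8 + 310.19 = 9.4 m.

9.4 m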